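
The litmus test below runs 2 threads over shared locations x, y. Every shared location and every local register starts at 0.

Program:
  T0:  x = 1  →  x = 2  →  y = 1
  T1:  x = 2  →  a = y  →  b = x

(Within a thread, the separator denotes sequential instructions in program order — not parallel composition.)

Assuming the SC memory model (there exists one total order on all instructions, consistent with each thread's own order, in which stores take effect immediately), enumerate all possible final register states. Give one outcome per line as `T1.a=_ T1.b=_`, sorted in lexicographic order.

T1.a=0 T1.b=1
T1.a=0 T1.b=2
T1.a=1 T1.b=2

outcome vector order: (T1.a,T1.b)
|SC outcomes| = 3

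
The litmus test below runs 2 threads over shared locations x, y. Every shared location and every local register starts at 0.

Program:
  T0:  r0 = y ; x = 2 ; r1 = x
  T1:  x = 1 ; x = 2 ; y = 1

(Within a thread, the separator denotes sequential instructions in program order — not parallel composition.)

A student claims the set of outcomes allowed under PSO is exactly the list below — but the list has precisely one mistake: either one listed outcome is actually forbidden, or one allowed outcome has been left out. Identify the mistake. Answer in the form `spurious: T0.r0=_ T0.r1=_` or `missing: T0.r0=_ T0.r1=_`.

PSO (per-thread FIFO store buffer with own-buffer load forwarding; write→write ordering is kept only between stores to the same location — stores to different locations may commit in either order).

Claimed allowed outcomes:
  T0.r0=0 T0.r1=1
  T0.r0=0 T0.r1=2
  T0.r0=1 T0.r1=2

missing: T0.r0=1 T0.r1=1

outcome vector order: (T0.r0,T0.r1)
[PSO] allowed = {01 02 11 12}
PSO∖claimed = {11}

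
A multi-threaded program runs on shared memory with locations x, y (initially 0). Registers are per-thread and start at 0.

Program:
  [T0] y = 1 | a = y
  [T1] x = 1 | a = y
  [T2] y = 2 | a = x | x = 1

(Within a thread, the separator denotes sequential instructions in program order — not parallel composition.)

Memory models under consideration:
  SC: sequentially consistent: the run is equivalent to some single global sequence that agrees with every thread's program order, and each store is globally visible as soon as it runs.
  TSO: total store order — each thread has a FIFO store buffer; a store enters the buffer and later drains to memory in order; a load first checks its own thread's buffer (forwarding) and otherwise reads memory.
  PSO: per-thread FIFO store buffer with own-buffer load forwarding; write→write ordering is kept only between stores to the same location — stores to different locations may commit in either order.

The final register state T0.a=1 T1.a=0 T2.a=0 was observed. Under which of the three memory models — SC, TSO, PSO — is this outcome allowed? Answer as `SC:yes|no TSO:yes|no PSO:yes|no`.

SC:no TSO:yes PSO:yes

outcome vector order: (T0.a,T1.a,T2.a)
SC: 9 outcomes — {(1,0,1), (1,1,0), (1,1,1), (1,2,0), (1,2,1), (2,0,1), (2,1,1), (2,2,0), (2,2,1)}
TSO: 12 outcomes — {(1,0,0), (1,0,1), (1,1,0), (1,1,1), (1,2,0), (1,2,1), (2,0,0), (2,0,1), (2,1,0), (2,1,1), (2,2,0), (2,2,1)}
PSO: 12 outcomes — {(1,0,0), (1,0,1), (1,1,0), (1,1,1), (1,2,0), (1,2,1), (2,0,0), (2,0,1), (2,1,0), (2,1,1), (2,2,0), (2,2,1)}
target (1,0,0) ∈ {TSO,PSO}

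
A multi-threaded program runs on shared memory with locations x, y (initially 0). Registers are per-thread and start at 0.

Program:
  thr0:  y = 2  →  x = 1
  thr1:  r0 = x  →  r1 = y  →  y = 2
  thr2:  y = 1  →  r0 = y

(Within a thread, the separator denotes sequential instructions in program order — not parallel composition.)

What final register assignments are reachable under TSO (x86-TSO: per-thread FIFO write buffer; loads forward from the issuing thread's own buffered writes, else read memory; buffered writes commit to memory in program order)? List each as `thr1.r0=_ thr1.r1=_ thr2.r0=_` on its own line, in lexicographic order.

outcome vector order: (thr1.r0,thr1.r1,thr2.r0)
|TSO outcomes| = 10

thr1.r0=0 thr1.r1=0 thr2.r0=1
thr1.r0=0 thr1.r1=0 thr2.r0=2
thr1.r0=0 thr1.r1=1 thr2.r0=1
thr1.r0=0 thr1.r1=1 thr2.r0=2
thr1.r0=0 thr1.r1=2 thr2.r0=1
thr1.r0=0 thr1.r1=2 thr2.r0=2
thr1.r0=1 thr1.r1=1 thr2.r0=1
thr1.r0=1 thr1.r1=1 thr2.r0=2
thr1.r0=1 thr1.r1=2 thr2.r0=1
thr1.r0=1 thr1.r1=2 thr2.r0=2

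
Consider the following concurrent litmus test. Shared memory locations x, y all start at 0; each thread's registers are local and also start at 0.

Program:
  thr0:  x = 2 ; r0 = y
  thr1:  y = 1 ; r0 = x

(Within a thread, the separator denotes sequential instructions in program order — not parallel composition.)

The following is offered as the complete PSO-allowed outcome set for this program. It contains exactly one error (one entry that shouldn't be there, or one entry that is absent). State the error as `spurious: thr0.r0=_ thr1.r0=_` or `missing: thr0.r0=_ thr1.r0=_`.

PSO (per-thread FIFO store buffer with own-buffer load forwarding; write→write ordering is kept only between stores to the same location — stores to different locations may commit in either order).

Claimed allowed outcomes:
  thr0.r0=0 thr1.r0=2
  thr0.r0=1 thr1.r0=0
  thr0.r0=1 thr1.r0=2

missing: thr0.r0=0 thr1.r0=0

outcome vector order: (thr0.r0,thr1.r0)
PSO: 4 outcomes — {0/0; 0/2; 1/0; 1/2}
PSO∖claimed = {0/0}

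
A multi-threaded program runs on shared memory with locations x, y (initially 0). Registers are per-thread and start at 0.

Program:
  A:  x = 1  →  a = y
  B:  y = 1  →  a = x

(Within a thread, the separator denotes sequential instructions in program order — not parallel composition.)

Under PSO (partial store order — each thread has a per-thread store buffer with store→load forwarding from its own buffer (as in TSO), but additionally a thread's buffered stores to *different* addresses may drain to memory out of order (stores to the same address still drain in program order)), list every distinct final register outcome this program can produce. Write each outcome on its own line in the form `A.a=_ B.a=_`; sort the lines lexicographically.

outcome vector order: (A.a,B.a)
|PSO outcomes| = 4

A.a=0 B.a=0
A.a=0 B.a=1
A.a=1 B.a=0
A.a=1 B.a=1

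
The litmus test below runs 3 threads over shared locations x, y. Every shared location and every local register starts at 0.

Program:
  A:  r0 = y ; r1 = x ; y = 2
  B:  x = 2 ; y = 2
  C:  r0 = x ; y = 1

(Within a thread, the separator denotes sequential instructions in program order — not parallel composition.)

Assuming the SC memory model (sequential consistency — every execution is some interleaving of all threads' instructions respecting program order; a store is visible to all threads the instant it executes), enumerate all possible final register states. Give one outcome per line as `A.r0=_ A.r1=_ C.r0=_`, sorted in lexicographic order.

A.r0=0 A.r1=0 C.r0=0
A.r0=0 A.r1=0 C.r0=2
A.r0=0 A.r1=2 C.r0=0
A.r0=0 A.r1=2 C.r0=2
A.r0=1 A.r1=0 C.r0=0
A.r0=1 A.r1=2 C.r0=0
A.r0=1 A.r1=2 C.r0=2
A.r0=2 A.r1=2 C.r0=0
A.r0=2 A.r1=2 C.r0=2

outcome vector order: (A.r0,A.r1,C.r0)
|SC outcomes| = 9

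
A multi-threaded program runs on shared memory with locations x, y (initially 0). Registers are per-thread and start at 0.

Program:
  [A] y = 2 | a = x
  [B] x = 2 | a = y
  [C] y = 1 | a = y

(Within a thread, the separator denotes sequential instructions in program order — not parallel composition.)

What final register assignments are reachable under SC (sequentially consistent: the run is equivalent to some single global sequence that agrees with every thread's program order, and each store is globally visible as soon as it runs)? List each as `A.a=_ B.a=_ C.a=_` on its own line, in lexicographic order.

outcome vector order: (A.a,B.a,C.a)
|SC outcomes| = 9

A.a=0 B.a=1 C.a=1
A.a=0 B.a=2 C.a=1
A.a=0 B.a=2 C.a=2
A.a=2 B.a=0 C.a=1
A.a=2 B.a=0 C.a=2
A.a=2 B.a=1 C.a=1
A.a=2 B.a=1 C.a=2
A.a=2 B.a=2 C.a=1
A.a=2 B.a=2 C.a=2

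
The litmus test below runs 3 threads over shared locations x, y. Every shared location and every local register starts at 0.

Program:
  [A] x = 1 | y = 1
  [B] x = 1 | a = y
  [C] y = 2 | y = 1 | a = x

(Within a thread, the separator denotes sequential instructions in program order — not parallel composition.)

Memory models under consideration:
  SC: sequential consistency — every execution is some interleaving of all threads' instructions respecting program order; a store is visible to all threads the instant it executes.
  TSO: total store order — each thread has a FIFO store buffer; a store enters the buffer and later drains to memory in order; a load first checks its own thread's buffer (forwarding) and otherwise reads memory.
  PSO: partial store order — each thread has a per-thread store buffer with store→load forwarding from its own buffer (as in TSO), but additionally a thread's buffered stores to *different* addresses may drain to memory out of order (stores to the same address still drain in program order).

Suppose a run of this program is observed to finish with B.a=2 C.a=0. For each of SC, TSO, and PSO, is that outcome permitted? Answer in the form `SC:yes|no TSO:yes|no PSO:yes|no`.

SC:no TSO:yes PSO:yes

outcome vector order: (B.a,C.a)
SC: 4 outcomes — {(0,1) (1,0) (1,1) (2,1)}
TSO: 6 outcomes — {(0,0) (0,1) (1,0) (1,1) (2,0) (2,1)}
PSO: 6 outcomes — {(0,0) (0,1) (1,0) (1,1) (2,0) (2,1)}
target (2,0) ∈ {TSO,PSO}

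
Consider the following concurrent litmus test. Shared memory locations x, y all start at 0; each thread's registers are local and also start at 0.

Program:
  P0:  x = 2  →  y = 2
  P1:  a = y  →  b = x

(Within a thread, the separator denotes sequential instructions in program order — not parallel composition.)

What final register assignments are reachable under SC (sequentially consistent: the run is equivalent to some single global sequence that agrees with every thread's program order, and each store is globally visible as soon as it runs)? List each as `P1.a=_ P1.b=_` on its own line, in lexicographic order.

P1.a=0 P1.b=0
P1.a=0 P1.b=2
P1.a=2 P1.b=2

outcome vector order: (P1.a,P1.b)
|SC outcomes| = 3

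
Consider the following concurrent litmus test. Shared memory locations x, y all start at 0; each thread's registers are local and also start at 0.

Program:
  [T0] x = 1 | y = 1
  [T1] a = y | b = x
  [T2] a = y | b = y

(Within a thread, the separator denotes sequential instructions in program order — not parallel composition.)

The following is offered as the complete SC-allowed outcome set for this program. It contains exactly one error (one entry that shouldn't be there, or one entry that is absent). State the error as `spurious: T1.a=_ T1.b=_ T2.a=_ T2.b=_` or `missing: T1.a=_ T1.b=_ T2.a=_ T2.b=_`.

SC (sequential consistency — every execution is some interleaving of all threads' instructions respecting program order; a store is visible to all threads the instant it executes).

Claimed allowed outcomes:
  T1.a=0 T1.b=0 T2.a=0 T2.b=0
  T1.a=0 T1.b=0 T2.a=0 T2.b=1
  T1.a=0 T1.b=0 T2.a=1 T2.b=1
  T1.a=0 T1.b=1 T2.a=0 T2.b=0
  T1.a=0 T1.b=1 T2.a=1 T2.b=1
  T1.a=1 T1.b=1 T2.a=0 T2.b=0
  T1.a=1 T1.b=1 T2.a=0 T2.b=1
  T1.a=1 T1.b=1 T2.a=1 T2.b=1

missing: T1.a=0 T1.b=1 T2.a=0 T2.b=1

outcome vector order: (T1.a,T1.b,T2.a,T2.b)
[SC] allowed = {<0 0 0 0> <0 0 0 1> <0 0 1 1> <0 1 0 0> <0 1 0 1> <0 1 1 1> <1 1 0 0> <1 1 0 1> <1 1 1 1>}
SC∖claimed = {<0 1 0 1>}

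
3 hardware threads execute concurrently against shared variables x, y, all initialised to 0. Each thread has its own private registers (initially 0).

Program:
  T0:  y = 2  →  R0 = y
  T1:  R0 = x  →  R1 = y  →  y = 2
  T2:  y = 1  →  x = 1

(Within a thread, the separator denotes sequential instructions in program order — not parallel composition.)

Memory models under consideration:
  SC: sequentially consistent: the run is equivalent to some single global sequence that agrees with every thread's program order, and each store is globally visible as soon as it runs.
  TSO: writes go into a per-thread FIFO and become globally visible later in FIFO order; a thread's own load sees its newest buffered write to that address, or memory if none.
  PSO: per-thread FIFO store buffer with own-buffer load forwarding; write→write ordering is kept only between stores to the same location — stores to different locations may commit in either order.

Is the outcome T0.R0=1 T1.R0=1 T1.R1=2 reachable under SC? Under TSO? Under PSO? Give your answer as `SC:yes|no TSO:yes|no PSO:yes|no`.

SC:no TSO:no PSO:yes

outcome vector order: (T0.R0,T1.R0,T1.R1)
SC: 9 outcomes — {<1 0 0> <1 0 1> <1 0 2> <1 1 1> <2 0 0> <2 0 1> <2 0 2> <2 1 1> <2 1 2>}
TSO: 9 outcomes — {<1 0 0> <1 0 1> <1 0 2> <1 1 1> <2 0 0> <2 0 1> <2 0 2> <2 1 1> <2 1 2>}
PSO: 12 outcomes — {<1 0 0> <1 0 1> <1 0 2> <1 1 0> <1 1 1> <1 1 2> <2 0 0> <2 0 1> <2 0 2> <2 1 0> <2 1 1> <2 1 2>}
target <1 1 2> ∈ {PSO}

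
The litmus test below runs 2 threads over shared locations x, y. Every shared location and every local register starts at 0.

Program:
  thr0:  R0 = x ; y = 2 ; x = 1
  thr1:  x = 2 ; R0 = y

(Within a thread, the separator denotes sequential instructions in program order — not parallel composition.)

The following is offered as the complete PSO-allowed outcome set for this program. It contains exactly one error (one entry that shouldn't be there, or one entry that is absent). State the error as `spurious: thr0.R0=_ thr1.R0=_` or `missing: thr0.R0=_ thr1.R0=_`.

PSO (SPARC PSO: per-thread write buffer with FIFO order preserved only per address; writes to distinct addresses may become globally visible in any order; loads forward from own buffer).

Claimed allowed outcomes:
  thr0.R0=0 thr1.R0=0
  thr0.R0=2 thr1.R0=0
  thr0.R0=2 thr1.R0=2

outcome vector order: (thr0.R0,thr1.R0)
[PSO] allowed = {0/0, 0/2, 2/0, 2/2}
PSO∖claimed = {0/2}

missing: thr0.R0=0 thr1.R0=2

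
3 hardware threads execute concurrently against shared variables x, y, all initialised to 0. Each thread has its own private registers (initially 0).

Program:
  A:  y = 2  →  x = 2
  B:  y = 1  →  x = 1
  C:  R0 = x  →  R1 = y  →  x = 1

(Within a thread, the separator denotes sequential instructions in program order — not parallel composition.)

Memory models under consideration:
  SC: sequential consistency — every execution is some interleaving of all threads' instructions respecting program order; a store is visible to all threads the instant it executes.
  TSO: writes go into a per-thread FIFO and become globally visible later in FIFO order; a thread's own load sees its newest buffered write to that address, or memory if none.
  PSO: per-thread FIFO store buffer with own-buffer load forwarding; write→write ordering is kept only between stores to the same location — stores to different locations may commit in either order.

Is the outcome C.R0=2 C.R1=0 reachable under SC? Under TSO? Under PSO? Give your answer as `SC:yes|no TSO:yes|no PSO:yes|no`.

SC:no TSO:no PSO:yes

outcome vector order: (C.R0,C.R1)
SC: 7 outcomes — {0/0; 0/1; 0/2; 1/1; 1/2; 2/1; 2/2}
TSO: 7 outcomes — {0/0; 0/1; 0/2; 1/1; 1/2; 2/1; 2/2}
PSO: 9 outcomes — {0/0; 0/1; 0/2; 1/0; 1/1; 1/2; 2/0; 2/1; 2/2}
target 2/0 ∈ {PSO}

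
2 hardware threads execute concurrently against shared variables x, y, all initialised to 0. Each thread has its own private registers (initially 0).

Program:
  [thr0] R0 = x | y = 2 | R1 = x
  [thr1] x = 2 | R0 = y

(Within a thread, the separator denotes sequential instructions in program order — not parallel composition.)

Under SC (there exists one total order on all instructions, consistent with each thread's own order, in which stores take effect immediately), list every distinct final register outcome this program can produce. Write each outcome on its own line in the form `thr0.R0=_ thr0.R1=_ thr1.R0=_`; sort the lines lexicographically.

thr0.R0=0 thr0.R1=0 thr1.R0=2
thr0.R0=0 thr0.R1=2 thr1.R0=0
thr0.R0=0 thr0.R1=2 thr1.R0=2
thr0.R0=2 thr0.R1=2 thr1.R0=0
thr0.R0=2 thr0.R1=2 thr1.R0=2

outcome vector order: (thr0.R0,thr0.R1,thr1.R0)
|SC outcomes| = 5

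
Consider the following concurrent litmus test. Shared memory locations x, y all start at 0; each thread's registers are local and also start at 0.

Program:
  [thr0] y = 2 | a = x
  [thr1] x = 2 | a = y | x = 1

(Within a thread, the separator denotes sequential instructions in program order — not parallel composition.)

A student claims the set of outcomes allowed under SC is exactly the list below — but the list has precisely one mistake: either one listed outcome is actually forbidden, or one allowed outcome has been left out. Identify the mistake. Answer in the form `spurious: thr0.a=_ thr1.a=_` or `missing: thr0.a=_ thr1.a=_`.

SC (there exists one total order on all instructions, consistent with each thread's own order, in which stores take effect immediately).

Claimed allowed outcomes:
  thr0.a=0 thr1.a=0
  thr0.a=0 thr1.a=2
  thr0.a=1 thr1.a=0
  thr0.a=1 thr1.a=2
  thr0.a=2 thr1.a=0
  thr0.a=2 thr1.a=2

outcome vector order: (thr0.a,thr1.a)
[SC] allowed = {<0 2> <1 0> <1 2> <2 0> <2 2>}
claimed∖SC = {<0 0>}

spurious: thr0.a=0 thr1.a=0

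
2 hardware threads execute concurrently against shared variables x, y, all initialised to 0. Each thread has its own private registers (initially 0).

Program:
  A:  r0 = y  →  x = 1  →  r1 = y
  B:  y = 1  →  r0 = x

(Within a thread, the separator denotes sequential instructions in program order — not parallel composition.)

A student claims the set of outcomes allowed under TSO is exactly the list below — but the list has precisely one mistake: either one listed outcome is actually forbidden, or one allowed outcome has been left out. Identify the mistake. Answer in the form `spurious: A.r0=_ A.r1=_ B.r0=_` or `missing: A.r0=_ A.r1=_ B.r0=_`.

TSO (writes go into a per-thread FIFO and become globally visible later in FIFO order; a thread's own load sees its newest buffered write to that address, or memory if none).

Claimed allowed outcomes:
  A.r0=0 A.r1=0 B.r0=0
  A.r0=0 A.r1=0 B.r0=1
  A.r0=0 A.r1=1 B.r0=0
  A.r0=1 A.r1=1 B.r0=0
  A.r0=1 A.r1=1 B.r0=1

outcome vector order: (A.r0,A.r1,B.r0)
under TSO → (0,0,0); (0,0,1); (0,1,0); (0,1,1); (1,1,0); (1,1,1)
TSO∖claimed = {(0,1,1)}

missing: A.r0=0 A.r1=1 B.r0=1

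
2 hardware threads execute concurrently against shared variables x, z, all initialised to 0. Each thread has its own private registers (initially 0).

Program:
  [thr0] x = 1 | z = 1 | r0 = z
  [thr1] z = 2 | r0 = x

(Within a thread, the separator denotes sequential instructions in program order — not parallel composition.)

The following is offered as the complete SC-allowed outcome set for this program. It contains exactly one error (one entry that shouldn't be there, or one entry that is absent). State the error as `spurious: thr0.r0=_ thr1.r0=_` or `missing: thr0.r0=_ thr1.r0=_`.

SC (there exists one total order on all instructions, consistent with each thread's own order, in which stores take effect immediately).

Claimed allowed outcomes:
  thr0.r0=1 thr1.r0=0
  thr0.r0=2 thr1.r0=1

missing: thr0.r0=1 thr1.r0=1

outcome vector order: (thr0.r0,thr1.r0)
SC (3): 10, 11, 21
SC∖claimed = {11}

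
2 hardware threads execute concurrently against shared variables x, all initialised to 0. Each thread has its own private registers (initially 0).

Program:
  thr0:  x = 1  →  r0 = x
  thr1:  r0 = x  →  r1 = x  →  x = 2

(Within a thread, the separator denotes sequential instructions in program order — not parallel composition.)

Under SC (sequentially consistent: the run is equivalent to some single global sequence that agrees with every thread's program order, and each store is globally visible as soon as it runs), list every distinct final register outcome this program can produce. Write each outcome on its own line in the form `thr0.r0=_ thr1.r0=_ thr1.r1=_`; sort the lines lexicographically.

outcome vector order: (thr0.r0,thr1.r0,thr1.r1)
|SC outcomes| = 6

thr0.r0=1 thr1.r0=0 thr1.r1=0
thr0.r0=1 thr1.r0=0 thr1.r1=1
thr0.r0=1 thr1.r0=1 thr1.r1=1
thr0.r0=2 thr1.r0=0 thr1.r1=0
thr0.r0=2 thr1.r0=0 thr1.r1=1
thr0.r0=2 thr1.r0=1 thr1.r1=1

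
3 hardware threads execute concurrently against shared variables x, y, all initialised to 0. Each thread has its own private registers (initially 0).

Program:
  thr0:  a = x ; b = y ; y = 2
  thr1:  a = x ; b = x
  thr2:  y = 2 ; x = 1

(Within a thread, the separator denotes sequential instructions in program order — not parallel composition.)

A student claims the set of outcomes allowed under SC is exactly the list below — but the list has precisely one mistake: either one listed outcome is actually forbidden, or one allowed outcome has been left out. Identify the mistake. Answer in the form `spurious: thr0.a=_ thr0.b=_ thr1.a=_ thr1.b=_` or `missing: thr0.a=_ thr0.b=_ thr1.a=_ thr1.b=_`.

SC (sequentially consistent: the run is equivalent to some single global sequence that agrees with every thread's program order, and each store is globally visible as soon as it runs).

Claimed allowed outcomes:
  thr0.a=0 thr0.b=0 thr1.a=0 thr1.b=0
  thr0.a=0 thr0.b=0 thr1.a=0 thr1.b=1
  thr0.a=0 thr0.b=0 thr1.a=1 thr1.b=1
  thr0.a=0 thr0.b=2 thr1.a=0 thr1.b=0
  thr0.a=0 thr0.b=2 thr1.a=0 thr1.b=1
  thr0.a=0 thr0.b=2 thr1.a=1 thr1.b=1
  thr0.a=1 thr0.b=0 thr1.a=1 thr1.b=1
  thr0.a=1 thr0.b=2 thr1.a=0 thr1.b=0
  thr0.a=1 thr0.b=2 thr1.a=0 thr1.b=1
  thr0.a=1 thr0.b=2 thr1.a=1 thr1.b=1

spurious: thr0.a=1 thr0.b=0 thr1.a=1 thr1.b=1

outcome vector order: (thr0.a,thr0.b,thr1.a,thr1.b)
under SC → (0,0,0,0); (0,0,0,1); (0,0,1,1); (0,2,0,0); (0,2,0,1); (0,2,1,1); (1,2,0,0); (1,2,0,1); (1,2,1,1)
claimed∖SC = {(1,0,1,1)}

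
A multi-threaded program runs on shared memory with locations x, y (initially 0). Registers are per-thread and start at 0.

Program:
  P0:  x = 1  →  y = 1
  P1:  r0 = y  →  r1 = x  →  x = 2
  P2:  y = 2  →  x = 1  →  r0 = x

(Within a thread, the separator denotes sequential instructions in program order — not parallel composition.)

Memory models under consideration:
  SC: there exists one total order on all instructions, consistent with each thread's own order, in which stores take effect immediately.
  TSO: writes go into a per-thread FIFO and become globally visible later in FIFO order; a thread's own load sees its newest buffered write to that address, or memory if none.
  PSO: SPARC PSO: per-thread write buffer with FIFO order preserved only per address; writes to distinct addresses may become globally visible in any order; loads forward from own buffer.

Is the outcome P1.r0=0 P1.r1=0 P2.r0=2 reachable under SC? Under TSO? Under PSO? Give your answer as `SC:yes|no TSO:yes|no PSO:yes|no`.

SC:yes TSO:yes PSO:yes

outcome vector order: (P1.r0,P1.r1,P2.r0)
under SC → 0/0/1; 0/0/2; 0/1/1; 0/1/2; 1/1/1; 1/1/2; 2/0/1; 2/0/2; 2/1/1; 2/1/2
under TSO → 0/0/1; 0/0/2; 0/1/1; 0/1/2; 1/1/1; 1/1/2; 2/0/1; 2/0/2; 2/1/1; 2/1/2
under PSO → 0/0/1; 0/0/2; 0/1/1; 0/1/2; 1/0/1; 1/0/2; 1/1/1; 1/1/2; 2/0/1; 2/0/2; 2/1/1; 2/1/2
target 0/0/2 ∈ {SC,TSO,PSO}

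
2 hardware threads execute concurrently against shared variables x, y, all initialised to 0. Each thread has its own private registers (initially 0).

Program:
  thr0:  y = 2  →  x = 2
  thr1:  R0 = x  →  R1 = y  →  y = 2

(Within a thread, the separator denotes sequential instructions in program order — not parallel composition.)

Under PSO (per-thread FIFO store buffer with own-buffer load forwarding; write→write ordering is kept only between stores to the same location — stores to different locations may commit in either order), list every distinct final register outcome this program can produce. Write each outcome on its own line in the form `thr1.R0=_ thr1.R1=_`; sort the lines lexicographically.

outcome vector order: (thr1.R0,thr1.R1)
|PSO outcomes| = 4

thr1.R0=0 thr1.R1=0
thr1.R0=0 thr1.R1=2
thr1.R0=2 thr1.R1=0
thr1.R0=2 thr1.R1=2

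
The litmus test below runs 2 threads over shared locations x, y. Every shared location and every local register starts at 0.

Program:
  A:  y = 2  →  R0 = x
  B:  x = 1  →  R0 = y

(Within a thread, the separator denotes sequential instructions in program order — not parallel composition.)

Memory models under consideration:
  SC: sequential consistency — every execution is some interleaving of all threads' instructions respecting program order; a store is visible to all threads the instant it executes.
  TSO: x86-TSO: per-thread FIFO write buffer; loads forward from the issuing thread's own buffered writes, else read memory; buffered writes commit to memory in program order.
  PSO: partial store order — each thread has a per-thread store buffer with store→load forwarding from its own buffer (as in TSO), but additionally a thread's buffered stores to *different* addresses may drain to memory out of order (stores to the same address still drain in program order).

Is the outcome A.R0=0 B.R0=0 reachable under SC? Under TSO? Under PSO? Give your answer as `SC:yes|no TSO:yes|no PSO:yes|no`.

outcome vector order: (A.R0,B.R0)
[SC] allowed = {(0,2); (1,0); (1,2)}
[TSO] allowed = {(0,0); (0,2); (1,0); (1,2)}
[PSO] allowed = {(0,0); (0,2); (1,0); (1,2)}
target (0,0) ∈ {TSO,PSO}

SC:no TSO:yes PSO:yes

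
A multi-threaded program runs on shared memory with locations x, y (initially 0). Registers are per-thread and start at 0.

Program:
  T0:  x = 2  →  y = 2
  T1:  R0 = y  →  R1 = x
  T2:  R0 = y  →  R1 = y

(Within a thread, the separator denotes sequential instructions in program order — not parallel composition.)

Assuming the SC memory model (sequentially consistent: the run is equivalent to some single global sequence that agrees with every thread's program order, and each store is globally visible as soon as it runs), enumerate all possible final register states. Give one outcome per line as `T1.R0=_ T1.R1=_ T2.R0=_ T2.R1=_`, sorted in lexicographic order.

T1.R0=0 T1.R1=0 T2.R0=0 T2.R1=0
T1.R0=0 T1.R1=0 T2.R0=0 T2.R1=2
T1.R0=0 T1.R1=0 T2.R0=2 T2.R1=2
T1.R0=0 T1.R1=2 T2.R0=0 T2.R1=0
T1.R0=0 T1.R1=2 T2.R0=0 T2.R1=2
T1.R0=0 T1.R1=2 T2.R0=2 T2.R1=2
T1.R0=2 T1.R1=2 T2.R0=0 T2.R1=0
T1.R0=2 T1.R1=2 T2.R0=0 T2.R1=2
T1.R0=2 T1.R1=2 T2.R0=2 T2.R1=2

outcome vector order: (T1.R0,T1.R1,T2.R0,T2.R1)
|SC outcomes| = 9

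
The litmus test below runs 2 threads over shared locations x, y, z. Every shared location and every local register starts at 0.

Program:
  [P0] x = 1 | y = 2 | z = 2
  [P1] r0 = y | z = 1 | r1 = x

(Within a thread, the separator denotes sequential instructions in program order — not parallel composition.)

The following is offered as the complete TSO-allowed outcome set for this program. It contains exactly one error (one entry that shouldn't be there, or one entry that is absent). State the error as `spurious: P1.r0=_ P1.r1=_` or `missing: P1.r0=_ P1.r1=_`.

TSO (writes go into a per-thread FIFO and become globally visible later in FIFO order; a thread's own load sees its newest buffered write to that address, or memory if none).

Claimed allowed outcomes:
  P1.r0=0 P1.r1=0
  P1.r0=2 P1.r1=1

outcome vector order: (P1.r0,P1.r1)
TSO: 3 outcomes — {00 01 21}
TSO∖claimed = {01}

missing: P1.r0=0 P1.r1=1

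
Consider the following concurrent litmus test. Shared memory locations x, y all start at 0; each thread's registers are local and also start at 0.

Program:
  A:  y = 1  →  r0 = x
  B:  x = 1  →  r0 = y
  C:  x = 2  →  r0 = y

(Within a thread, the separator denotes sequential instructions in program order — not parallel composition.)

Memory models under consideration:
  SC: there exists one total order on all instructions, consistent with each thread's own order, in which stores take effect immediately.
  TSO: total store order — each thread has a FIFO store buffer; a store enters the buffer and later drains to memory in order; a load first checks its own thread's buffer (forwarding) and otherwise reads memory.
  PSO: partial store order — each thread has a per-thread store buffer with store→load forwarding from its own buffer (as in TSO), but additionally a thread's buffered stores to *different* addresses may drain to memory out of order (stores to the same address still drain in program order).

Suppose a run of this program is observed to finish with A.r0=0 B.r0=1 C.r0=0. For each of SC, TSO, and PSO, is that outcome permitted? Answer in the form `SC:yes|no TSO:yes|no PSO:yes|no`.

outcome vector order: (A.r0,B.r0,C.r0)
SC: 9 outcomes — {011 100 101 110 111 200 201 210 211}
TSO: 12 outcomes — {000 001 010 011 100 101 110 111 200 201 210 211}
PSO: 12 outcomes — {000 001 010 011 100 101 110 111 200 201 210 211}
target 010 ∈ {TSO,PSO}

SC:no TSO:yes PSO:yes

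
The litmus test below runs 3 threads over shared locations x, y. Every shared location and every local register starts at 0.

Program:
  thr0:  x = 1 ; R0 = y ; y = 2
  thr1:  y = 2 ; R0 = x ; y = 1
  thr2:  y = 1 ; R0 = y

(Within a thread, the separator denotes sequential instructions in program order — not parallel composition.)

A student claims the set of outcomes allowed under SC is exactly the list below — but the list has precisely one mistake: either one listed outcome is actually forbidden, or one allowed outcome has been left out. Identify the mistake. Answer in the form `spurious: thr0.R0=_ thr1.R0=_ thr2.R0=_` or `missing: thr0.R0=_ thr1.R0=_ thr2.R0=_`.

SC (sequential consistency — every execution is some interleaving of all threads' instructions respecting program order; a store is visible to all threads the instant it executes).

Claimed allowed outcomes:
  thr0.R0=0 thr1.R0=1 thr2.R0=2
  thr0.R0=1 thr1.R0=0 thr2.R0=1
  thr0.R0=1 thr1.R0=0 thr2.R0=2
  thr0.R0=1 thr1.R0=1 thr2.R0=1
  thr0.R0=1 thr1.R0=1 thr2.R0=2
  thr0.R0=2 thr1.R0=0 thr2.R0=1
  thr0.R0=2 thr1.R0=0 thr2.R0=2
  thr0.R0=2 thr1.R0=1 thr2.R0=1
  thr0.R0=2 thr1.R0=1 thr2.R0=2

missing: thr0.R0=0 thr1.R0=1 thr2.R0=1

outcome vector order: (thr0.R0,thr1.R0,thr2.R0)
SC: 10 outcomes — {<0 1 1> <0 1 2> <1 0 1> <1 0 2> <1 1 1> <1 1 2> <2 0 1> <2 0 2> <2 1 1> <2 1 2>}
SC∖claimed = {<0 1 1>}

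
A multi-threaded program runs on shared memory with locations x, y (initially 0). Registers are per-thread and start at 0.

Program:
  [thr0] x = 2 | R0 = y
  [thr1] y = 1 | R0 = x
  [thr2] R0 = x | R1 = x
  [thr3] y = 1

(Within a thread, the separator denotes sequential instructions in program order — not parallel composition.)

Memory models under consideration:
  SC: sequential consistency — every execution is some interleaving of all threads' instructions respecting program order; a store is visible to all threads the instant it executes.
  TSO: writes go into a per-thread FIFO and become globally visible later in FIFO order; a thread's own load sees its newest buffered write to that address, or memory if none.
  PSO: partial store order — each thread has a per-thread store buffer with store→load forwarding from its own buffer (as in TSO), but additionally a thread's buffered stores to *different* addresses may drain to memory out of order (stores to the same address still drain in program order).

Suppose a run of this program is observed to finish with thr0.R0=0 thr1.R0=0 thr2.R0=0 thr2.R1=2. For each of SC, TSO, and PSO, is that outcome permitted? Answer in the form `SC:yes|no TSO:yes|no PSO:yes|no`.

SC:no TSO:yes PSO:yes

outcome vector order: (thr0.R0,thr1.R0,thr2.R0,thr2.R1)
SC: 9 outcomes — {0200 0202 0222 1000 1002 1022 1200 1202 1222}
TSO: 12 outcomes — {0000 0002 0022 0200 0202 0222 1000 1002 1022 1200 1202 1222}
PSO: 12 outcomes — {0000 0002 0022 0200 0202 0222 1000 1002 1022 1200 1202 1222}
target 0002 ∈ {TSO,PSO}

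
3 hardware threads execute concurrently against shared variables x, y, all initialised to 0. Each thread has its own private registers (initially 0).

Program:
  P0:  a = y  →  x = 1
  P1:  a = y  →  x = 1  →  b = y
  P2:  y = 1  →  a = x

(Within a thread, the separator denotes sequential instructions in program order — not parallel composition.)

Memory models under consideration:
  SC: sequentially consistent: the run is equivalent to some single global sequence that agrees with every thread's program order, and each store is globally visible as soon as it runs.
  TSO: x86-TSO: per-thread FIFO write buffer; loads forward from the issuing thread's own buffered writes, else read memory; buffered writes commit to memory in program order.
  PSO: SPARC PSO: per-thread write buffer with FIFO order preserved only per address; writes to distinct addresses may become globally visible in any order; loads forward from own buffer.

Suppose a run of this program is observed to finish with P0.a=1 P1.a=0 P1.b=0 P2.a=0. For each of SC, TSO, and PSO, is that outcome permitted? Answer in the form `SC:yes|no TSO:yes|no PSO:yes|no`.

outcome vector order: (P0.a,P1.a,P1.b,P2.a)
under SC → <0 0 0 1> <0 0 1 0> <0 0 1 1> <0 1 1 0> <0 1 1 1> <1 0 0 1> <1 0 1 0> <1 0 1 1> <1 1 1 0> <1 1 1 1>
under TSO → <0 0 0 0> <0 0 0 1> <0 0 1 0> <0 0 1 1> <0 1 1 0> <0 1 1 1> <1 0 0 0> <1 0 0 1> <1 0 1 0> <1 0 1 1> <1 1 1 0> <1 1 1 1>
under PSO → <0 0 0 0> <0 0 0 1> <0 0 1 0> <0 0 1 1> <0 1 1 0> <0 1 1 1> <1 0 0 0> <1 0 0 1> <1 0 1 0> <1 0 1 1> <1 1 1 0> <1 1 1 1>
target <1 0 0 0> ∈ {TSO,PSO}

SC:no TSO:yes PSO:yes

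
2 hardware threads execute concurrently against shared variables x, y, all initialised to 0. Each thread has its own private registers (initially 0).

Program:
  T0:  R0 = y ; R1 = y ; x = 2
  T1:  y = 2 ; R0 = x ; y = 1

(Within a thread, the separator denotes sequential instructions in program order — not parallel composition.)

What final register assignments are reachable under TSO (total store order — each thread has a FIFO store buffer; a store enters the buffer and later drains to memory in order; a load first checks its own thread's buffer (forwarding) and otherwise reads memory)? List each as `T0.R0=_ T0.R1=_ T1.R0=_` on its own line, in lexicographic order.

T0.R0=0 T0.R1=0 T1.R0=0
T0.R0=0 T0.R1=0 T1.R0=2
T0.R0=0 T0.R1=1 T1.R0=0
T0.R0=0 T0.R1=2 T1.R0=0
T0.R0=0 T0.R1=2 T1.R0=2
T0.R0=1 T0.R1=1 T1.R0=0
T0.R0=2 T0.R1=1 T1.R0=0
T0.R0=2 T0.R1=2 T1.R0=0
T0.R0=2 T0.R1=2 T1.R0=2

outcome vector order: (T0.R0,T0.R1,T1.R0)
|TSO outcomes| = 9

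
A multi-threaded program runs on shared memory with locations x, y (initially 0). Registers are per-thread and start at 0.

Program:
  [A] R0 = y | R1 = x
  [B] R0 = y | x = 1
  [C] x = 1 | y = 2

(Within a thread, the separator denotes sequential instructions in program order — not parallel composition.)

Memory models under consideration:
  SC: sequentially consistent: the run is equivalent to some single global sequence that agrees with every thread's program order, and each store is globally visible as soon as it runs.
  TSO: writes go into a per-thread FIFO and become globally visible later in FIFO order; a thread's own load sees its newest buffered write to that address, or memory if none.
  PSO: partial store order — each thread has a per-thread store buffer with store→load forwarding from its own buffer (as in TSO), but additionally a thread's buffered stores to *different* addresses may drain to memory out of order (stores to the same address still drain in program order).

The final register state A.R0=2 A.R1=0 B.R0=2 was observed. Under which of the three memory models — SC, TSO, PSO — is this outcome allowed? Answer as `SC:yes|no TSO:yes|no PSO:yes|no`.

SC:no TSO:no PSO:yes

outcome vector order: (A.R0,A.R1,B.R0)
SC (6): (0,0,0); (0,0,2); (0,1,0); (0,1,2); (2,1,0); (2,1,2)
TSO (6): (0,0,0); (0,0,2); (0,1,0); (0,1,2); (2,1,0); (2,1,2)
PSO (8): (0,0,0); (0,0,2); (0,1,0); (0,1,2); (2,0,0); (2,0,2); (2,1,0); (2,1,2)
target (2,0,2) ∈ {PSO}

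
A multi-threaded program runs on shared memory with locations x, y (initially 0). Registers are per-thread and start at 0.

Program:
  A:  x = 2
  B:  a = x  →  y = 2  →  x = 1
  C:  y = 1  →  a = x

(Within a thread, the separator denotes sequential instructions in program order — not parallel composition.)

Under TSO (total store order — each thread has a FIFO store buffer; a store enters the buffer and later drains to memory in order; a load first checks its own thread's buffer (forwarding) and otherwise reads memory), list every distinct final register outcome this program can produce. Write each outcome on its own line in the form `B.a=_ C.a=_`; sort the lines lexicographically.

outcome vector order: (B.a,C.a)
|TSO outcomes| = 6

B.a=0 C.a=0
B.a=0 C.a=1
B.a=0 C.a=2
B.a=2 C.a=0
B.a=2 C.a=1
B.a=2 C.a=2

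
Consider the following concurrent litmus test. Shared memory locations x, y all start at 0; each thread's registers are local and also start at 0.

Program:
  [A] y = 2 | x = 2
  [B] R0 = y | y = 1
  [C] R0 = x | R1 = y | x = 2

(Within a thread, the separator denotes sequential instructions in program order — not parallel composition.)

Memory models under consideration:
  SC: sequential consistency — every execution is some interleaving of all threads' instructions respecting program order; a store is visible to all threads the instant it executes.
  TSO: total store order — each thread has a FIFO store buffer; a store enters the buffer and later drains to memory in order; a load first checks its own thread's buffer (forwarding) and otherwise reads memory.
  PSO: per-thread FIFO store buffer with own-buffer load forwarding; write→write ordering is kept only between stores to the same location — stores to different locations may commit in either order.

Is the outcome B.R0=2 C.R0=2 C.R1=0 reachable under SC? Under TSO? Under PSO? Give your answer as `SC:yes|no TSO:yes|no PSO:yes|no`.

outcome vector order: (B.R0,C.R0,C.R1)
SC: 10 outcomes — {(0,0,0), (0,0,1), (0,0,2), (0,2,1), (0,2,2), (2,0,0), (2,0,1), (2,0,2), (2,2,1), (2,2,2)}
TSO: 10 outcomes — {(0,0,0), (0,0,1), (0,0,2), (0,2,1), (0,2,2), (2,0,0), (2,0,1), (2,0,2), (2,2,1), (2,2,2)}
PSO: 12 outcomes — {(0,0,0), (0,0,1), (0,0,2), (0,2,0), (0,2,1), (0,2,2), (2,0,0), (2,0,1), (2,0,2), (2,2,0), (2,2,1), (2,2,2)}
target (2,2,0) ∈ {PSO}

SC:no TSO:no PSO:yes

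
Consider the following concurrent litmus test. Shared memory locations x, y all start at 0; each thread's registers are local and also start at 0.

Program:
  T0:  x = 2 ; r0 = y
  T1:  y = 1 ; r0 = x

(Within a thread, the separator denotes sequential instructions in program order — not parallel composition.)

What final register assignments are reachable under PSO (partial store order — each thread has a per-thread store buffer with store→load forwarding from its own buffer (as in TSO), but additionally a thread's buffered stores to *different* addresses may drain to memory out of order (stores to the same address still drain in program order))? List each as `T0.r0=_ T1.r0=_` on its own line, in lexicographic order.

outcome vector order: (T0.r0,T1.r0)
|PSO outcomes| = 4

T0.r0=0 T1.r0=0
T0.r0=0 T1.r0=2
T0.r0=1 T1.r0=0
T0.r0=1 T1.r0=2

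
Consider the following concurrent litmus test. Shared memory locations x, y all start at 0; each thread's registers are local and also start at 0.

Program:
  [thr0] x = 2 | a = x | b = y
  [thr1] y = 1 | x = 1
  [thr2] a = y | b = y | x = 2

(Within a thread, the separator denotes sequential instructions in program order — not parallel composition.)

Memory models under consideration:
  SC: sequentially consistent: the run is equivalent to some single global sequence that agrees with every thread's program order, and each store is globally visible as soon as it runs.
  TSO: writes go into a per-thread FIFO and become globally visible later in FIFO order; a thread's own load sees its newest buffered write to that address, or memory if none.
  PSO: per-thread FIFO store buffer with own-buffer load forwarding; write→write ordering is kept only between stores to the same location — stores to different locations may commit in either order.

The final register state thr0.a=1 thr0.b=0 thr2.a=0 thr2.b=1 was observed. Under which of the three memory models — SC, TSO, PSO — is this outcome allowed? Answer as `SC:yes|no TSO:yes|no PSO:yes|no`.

outcome vector order: (thr0.a,thr0.b,thr2.a,thr2.b)
SC: 9 outcomes — {1/1/0/0, 1/1/0/1, 1/1/1/1, 2/0/0/0, 2/0/0/1, 2/0/1/1, 2/1/0/0, 2/1/0/1, 2/1/1/1}
TSO: 9 outcomes — {1/1/0/0, 1/1/0/1, 1/1/1/1, 2/0/0/0, 2/0/0/1, 2/0/1/1, 2/1/0/0, 2/1/0/1, 2/1/1/1}
PSO: 12 outcomes — {1/0/0/0, 1/0/0/1, 1/0/1/1, 1/1/0/0, 1/1/0/1, 1/1/1/1, 2/0/0/0, 2/0/0/1, 2/0/1/1, 2/1/0/0, 2/1/0/1, 2/1/1/1}
target 1/0/0/1 ∈ {PSO}

SC:no TSO:no PSO:yes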